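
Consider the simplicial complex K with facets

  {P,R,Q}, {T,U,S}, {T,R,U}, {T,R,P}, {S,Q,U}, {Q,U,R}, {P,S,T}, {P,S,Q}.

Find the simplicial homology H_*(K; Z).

Order the vertices as P < Q < R < S < T < U. Listing each simplex with vertices in this order, K has dimension 2 with simplices:

  0-simplices (6): P, Q, R, S, T, U
  1-simplices (12): PQ, PR, PS, PT, QR, QS, QU, RT, RU, ST, SU, TU
  2-simplices (8): PQR, PQS, PRT, PST, QRU, QSU, RTU, STU

Hence C_0 ≅ Z^6, C_1 ≅ Z^12, C_2 ≅ Z^8.

The boundary map ∂_1: C_1 → C_0 sends each edge [p,q] (with p < q) to q − p. For instance
  ∂PT = T − P.
This gives a 6×12 integer matrix of rank 5; reducing to Smith normal form yields diagonal entries (1,1,1,1,1).

∂_2: C_2 → C_1 acts by ∂[p,q,r] = [q,r] − [p,r] + [p,q]. For instance
  ∂STU = TU − SU + ST,
  ∂PRT = RT − PT + PR.
The 12×8 boundary matrix has rank 7 and Smith normal form diag(1,1,1,1,1,1,1).

Computing H_k = (kernel of ∂_k) / (image of ∂_{k+1}):

  H_0: rank C_0 − rank ∂_1 = 6 − 5 = 1, and the invariant factors of ∂_1 are all 1, so H_0 = Z.
  H_1: rank ker ∂_1 − rank ∂_2 = (12 − 5) − 7 = 0, and the invariant factors of ∂_2 are all 1, so H_1 = 0.
  H_2: rank ker ∂_2 − rank ∂_3 = (8 − 7) − 0 = 1, and there is no ∂_3, so H_2 = Z.

As a check, the Euler characteristic is 6 − 12 + 8 = 2, which agrees with 1 − 0 + 1 = 2.

H_0 = Z,  H_1 = 0,  H_2 = Z.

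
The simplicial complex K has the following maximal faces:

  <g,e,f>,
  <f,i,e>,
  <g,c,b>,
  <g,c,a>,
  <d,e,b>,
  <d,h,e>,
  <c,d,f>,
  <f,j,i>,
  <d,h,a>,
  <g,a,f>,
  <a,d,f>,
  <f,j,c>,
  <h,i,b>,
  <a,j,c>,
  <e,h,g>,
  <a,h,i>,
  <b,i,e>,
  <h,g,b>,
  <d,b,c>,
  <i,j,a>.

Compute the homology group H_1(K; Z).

Order the vertices as a < b < c < d < e < f < g < h < i < j. Listing each simplex with vertices in this order, K has dimension 2 with simplices:

  0-simplices (10): a, b, c, d, e, f, g, h, i, j
  1-simplices (30): ac, ad, af, ag, ah, ai, aj, bc, bd, be, bg, bh, bi, cd, cf, cg, cj, de, df, dh, ef, eg, eh, ei, fg, fi, fj, gh, hi, ij
  2-simplices (20): acg, acj, adf, adh, afg, ahi, aij, bcd, bcg, bde, bei, bgh, bhi, cdf, cfj, deh, efg, efi, egh, fij

Hence C_0 ≅ Z^10, C_1 ≅ Z^30, C_2 ≅ Z^20.

Boundary ∂_1: C_1 → C_0 is given by ∂[p,q] = [q] − [p].
The resulting 10×30 matrix has rank 9, and its Smith normal form has invariant factors (1,1,1,1,1,1,1,1,1).

The boundary map ∂_2: C_2 → C_1 acts by ∂[p,q,r] = [q,r] − [p,r] + [p,q]. For instance
  ∂cfj = fj − cj + cf,
  ∂deh = eh − dh + de.
The 30×20 boundary matrix has rank 20 and Smith normal form diag(1,1,1,1,1,1,1,1,1,1,1,1,1,1,1,1,1,1,1,2).

Reading off H_k = ker ∂_k / im ∂_{k+1}:

  H_1: rank ker ∂_1 − rank ∂_2 = (30 − 9) − 20 = 1, and ∂_2 has invariant factor 2 > 1, so H_1 = Z ⊕ Z/2.

(K is a triangulation of the Klein bottle.)

H_1 ≅ Z ⊕ Z/2.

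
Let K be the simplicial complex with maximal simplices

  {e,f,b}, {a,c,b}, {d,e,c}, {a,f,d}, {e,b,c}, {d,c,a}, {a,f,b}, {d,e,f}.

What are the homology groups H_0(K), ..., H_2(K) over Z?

Fix the vertex order a < b < c < d < e < f and write every simplex with vertices in increasing order. Then dim K = 2 and the simplices of K are:

  0-simplices (6): a, b, c, d, e, f
  1-simplices (12): ab, ac, ad, af, bc, be, bf, cd, ce, de, df, ef
  2-simplices (8): abc, abf, acd, adf, bce, bef, cde, def

so the chain groups are C_0 ≅ Z^6, C_1 ≅ Z^12, C_2 ≅ Z^8.

Boundary ∂_1: C_1 → C_0 maps an edge to its endpoints' difference, ∂[p,q] = q − p.
This gives a 6×12 integer matrix of rank 5; reducing to Smith normal form yields diagonal entries (1,1,1,1,1).

∂_2: C_2 → C_1 maps a triangle to the signed sum of its edges. For instance
  ∂acd = cd − ad + ac,
  ∂bef = ef − bf + be.
As a 12×8 matrix over Z this has rank 7, with invariant factors (1,1,1,1,1,1,1).

Reading off H_k = ker ∂_k / im ∂_{k+1}:

  H_0: rank C_0 − rank ∂_1 = 6 − 5 = 1, and the invariant factors of ∂_1 are all 1, so H_0 = Z.
  H_1: rank ker ∂_1 − rank ∂_2 = (12 − 5) − 7 = 0, and the invariant factors of ∂_2 are all 1, so H_1 = 0.
  H_2: rank ker ∂_2 − rank ∂_3 = (8 − 7) − 0 = 1, and there is no ∂_3, so H_2 = Z.

H_0 = Z,  H_1 = 0,  H_2 = Z.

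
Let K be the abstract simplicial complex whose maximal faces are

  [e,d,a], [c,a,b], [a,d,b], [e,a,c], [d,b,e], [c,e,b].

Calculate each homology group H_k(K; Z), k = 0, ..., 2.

H_0 = Z,  H_1 = 0,  H_2 = Z.

We work with the vertex ordering a < b < c < d < e. The simplices of K, each written with vertices in increasing order, are:

  0-simplices (5): a, b, c, d, e
  1-simplices (9): ab, ac, ad, ae, bc, bd, be, ce, de
  2-simplices (6): abc, abd, ace, ade, bce, bde

giving chain groups C_0 ≅ Z^5, C_1 ≅ Z^9, C_2 ≅ Z^6.

Boundary ∂_1: C_1 → C_0 sends each edge [p,q] (with p < q) to q − p. For instance
  ∂ac = c − a.
As a 5×9 matrix over Z this has rank 4, with invariant factors (1,1,1,1).

Boundary ∂_2: C_2 → C_1 acts by ∂[p,q,r] = [q,r] − [p,r] + [p,q]. For instance
  ∂abd = bd − ad + ab,
  ∂abc = bc − ac + ab.
The resulting 9×6 matrix has rank 5, and its Smith normal form has invariant factors (1,1,1,1,1).

From H_k ≅ ker(∂_k) / im(∂_{k+1}) we obtain:

  H_0: rank C_0 − rank ∂_1 = 5 − 4 = 1, and the invariant factors of ∂_1 are all 1, so H_0 ≅ Z.
  H_1: rank ker ∂_1 − rank ∂_2 = (9 − 4) − 5 = 0, and the invariant factors of ∂_2 are all 1, so H_1 ≅ 0.
  H_2: rank ker ∂_2 − rank ∂_3 = (6 − 5) − 0 = 1, and there is no ∂_3, so H_2 ≅ Z.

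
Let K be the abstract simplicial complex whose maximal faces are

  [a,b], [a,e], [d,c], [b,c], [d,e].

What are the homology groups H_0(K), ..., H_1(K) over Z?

H_0 = Z,  H_1 = Z.

K has 5 vertices, 5 edges.
rank ∂_0 = 0, rank ∂_1 = 4 ⇒ b_0 = 5 − 0 − 4 = 1; all invariant factors of ∂_1 are 1 so no torsion. So H_0 = Z.
rank ∂_1 = 4, rank ∂_2 = 0 ⇒ b_1 = 5 − 4 − 0 = 1. So H_1 = Z.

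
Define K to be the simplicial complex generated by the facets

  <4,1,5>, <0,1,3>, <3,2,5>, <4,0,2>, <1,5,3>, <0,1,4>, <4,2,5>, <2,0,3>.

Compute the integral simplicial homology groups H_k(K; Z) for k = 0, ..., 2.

H_0 = Z,  H_1 = 0,  H_2 = Z.

Order the vertices as 0 < 1 < 2 < 3 < 4 < 5. Listing each simplex with vertices in this order, K has dimension 2 with simplices:

  0-simplices (6): [0], [1], [2], [3], [4], [5]
  1-simplices (12): [0,1], [0,2], [0,3], [0,4], [1,3], [1,4], [1,5], [2,3], [2,4], [2,5], [3,5], [4,5]
  2-simplices (8): [0,1,3], [0,1,4], [0,2,3], [0,2,4], [1,3,5], [1,4,5], [2,3,5], [2,4,5]

so the chain groups are C_0 ≅ Z^6, C_1 ≅ Z^12, C_2 ≅ Z^8.

The boundary map ∂_1: C_1 → C_0 maps an edge to its endpoints' difference, ∂[p,q] = q − p. For instance
  ∂[1,3] = [3] − [1].
The resulting 6×12 matrix has rank 5, and its Smith normal form has invariant factors (1,1,1,1,1).

Boundary ∂_2: C_2 → C_1 acts by ∂[p,q,r] = [q,r] − [p,r] + [p,q]. For instance
  ∂[2,3,5] = [3,5] − [2,5] + [2,3],
  ∂[1,4,5] = [4,5] − [1,5] + [1,4].
As a 12×8 matrix over Z this has rank 7, with invariant factors (1,1,1,1,1,1,1).

Now H_k = ker ∂_k / im ∂_{k+1}, so:

  H_0: rank C_0 − rank ∂_1 = 6 − 5 = 1, and the invariant factors of ∂_1 are all 1, so H_0 = Z.
  H_1: rank ker ∂_1 − rank ∂_2 = (12 − 5) − 7 = 0, and the invariant factors of ∂_2 are all 1, so H_1 = 0.
  H_2: rank ker ∂_2 − rank ∂_3 = (8 − 7) − 0 = 1, and there is no ∂_3, so H_2 = Z.

As a check, the Euler characteristic is 6 − 12 + 8 = 2, which agrees with 1 − 0 + 1 = 2.
(K is a triangulation of the 2-sphere S^2.)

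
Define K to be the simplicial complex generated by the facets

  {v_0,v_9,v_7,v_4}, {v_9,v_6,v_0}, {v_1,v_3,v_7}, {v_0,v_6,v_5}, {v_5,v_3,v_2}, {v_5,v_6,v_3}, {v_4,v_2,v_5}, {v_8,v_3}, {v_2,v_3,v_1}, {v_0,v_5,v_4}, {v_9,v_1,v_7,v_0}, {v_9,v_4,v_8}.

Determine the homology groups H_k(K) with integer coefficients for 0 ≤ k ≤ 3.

Order the vertices as v_0 < v_1 < v_2 < v_3 < v_4 < v_5 < v_6 < v_7 < v_8 < v_9. Listing each simplex with vertices in this order, K has dimension 3 with simplices:

  0-simplices (10): [v_0], [v_1], [v_2], [v_3], [v_4], [v_5], [v_6], [v_7], [v_8], [v_9]
  1-simplices (25): (25 of them)
  2-simplices (16): (16 of them)
  3-simplices (2): [v_0,v_1,v_7,v_9], [v_0,v_4,v_7,v_9]

so the chain groups are C_0 ≅ Z^10, C_1 ≅ Z^25, C_2 ≅ Z^16, C_3 ≅ Z^2.

The boundary map ∂_1: C_1 → C_0 sends each edge [p,q] (with p < q) to q − p. For instance
  ∂[v_0,v_4] = [v_4] − [v_0].
The resulting 10×25 matrix has rank 9, and its Smith normal form has invariant factors (1,1,1,1,1,1,1,1,1).

The boundary map ∂_2: C_2 → C_1 acts by ∂[p,q,r] = [q,r] − [p,r] + [p,q]. For instance
  ∂[v_0,v_1,v_7] = [v_1,v_7] − [v_0,v_7] + [v_0,v_1],
  ∂[v_2,v_3,v_5] = [v_3,v_5] − [v_2,v_5] + [v_2,v_3].
The 25×16 boundary matrix has rank 14 and Smith normal form diag(1,1,1,1,1,1,1,1,1,1,1,1,1,1).

Boundary ∂_3: C_3 → C_2 sends each 3-simplex σ to the alternating sum Σ_i (−1)^i (σ with its i-th vertex removed). For instance
  ∂[v_0,v_4,v_7,v_9] = [v_4,v_7,v_9] − [v_0,v_7,v_9] + [v_0,v_4,v_9] − [v_0,v_4,v_7],
  ∂[v_0,v_1,v_7,v_9] = [v_1,v_7,v_9] − [v_0,v_7,v_9] + [v_0,v_1,v_9] − [v_0,v_1,v_7].
The resulting 16×2 matrix has rank 2, and its Smith normal form has invariant factors (1,1).

Reading off H_k = ker ∂_k / im ∂_{k+1}:

  H_0: rank C_0 − rank ∂_1 = 10 − 9 = 1, and the invariant factors of ∂_1 are all 1, so H_0 ≅ Z.
  H_1: rank ker ∂_1 − rank ∂_2 = (25 − 9) − 14 = 2, and the invariant factors of ∂_2 are all 1, so H_1 ≅ Z^2.
  H_2: rank ker ∂_2 − rank ∂_3 = (16 − 14) − 2 = 0, and the invariant factors of ∂_3 are all 1, so H_2 ≅ 0.
  H_3: rank ker ∂_3 − rank ∂_4 = (2 − 2) − 0 = 0, and there is no ∂_4, so H_3 ≅ 0.

H_0 ≅ Z,  H_1 ≅ Z^2,  H_2 = 0,  H_3 = 0.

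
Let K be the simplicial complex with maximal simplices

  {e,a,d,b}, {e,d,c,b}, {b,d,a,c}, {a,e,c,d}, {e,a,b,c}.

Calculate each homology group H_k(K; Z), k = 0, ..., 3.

H_0 ≅ Z,  H_1 = 0,  H_2 = 0,  H_3 ≅ Z.

Fix the vertex order a < b < c < d < e and write every simplex with vertices in increasing order. Then dim K = 3 and the simplices of K are:

  0-simplices (5): a, b, c, d, e
  1-simplices (10): ab, ac, ad, ae, bc, bd, be, cd, ce, de
  2-simplices (10): abc, abd, abe, acd, ace, ade, bcd, bce, bde, cde
  3-simplices (5): abcd, abce, abde, acde, bcde

giving chain groups C_0 ≅ Z^5, C_1 ≅ Z^10, C_2 ≅ Z^10, C_3 ≅ Z^5.

∂_1: C_1 → C_0 is given by ∂[p,q] = [q] − [p]. For instance
  ∂ac = c − a.
The resulting 5×10 matrix has rank 4, and its Smith normal form has invariant factors (1,1,1,1).

Boundary ∂_2: C_2 → C_1 sends each 2-simplex [p,q,r] to [q,r] − [p,r] + [p,q]. For instance
  ∂abe = be − ae + ab,
  ∂abc = bc − ac + ab.
As a 10×10 matrix over Z this has rank 6, with invariant factors (1,1,1,1,1,1).

The boundary map ∂_3: C_3 → C_2 sends each 3-simplex σ to the alternating sum Σ_i (−1)^i (σ with its i-th vertex removed). For instance
  ∂bcde = cde − bde + bce − bcd,
  ∂abcd = bcd − acd + abd − abc.
The 10×5 boundary matrix has rank 4 and Smith normal form diag(1,1,1,1).

Reading off H_k = ker ∂_k / im ∂_{k+1}:

  H_0: rank C_0 − rank ∂_1 = 5 − 4 = 1, and the invariant factors of ∂_1 are all 1, so H_0 = Z.
  H_1: rank ker ∂_1 − rank ∂_2 = (10 − 4) − 6 = 0, and the invariant factors of ∂_2 are all 1, so H_1 = 0.
  H_2: rank ker ∂_2 − rank ∂_3 = (10 − 6) − 4 = 0, and the invariant factors of ∂_3 are all 1, so H_2 = 0.
  H_3: rank ker ∂_3 − rank ∂_4 = (5 − 4) − 0 = 1, and there is no ∂_4, so H_3 = Z.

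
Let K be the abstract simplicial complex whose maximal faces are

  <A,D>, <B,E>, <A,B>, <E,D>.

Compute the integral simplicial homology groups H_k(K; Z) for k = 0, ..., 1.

Order the vertices as A < B < D < E. Listing each simplex with vertices in this order, K has dimension 1 with simplices:

  0-simplices (4): A, B, D, E
  1-simplices (4): AB, AD, BE, DE

giving chain groups C_0 ≅ Z^4, C_1 ≅ Z^4.

Boundary ∂_1: C_1 → C_0 sends each edge [p,q] (with p < q) to q − p. For instance
  ∂DE = E − D.
The resulting 4×4 matrix has rank 3, and its Smith normal form has invariant factors (1,1,1).

Reading off H_k = ker ∂_k / im ∂_{k+1}:

  H_0: rank C_0 − rank ∂_1 = 4 − 3 = 1, and the invariant factors of ∂_1 are all 1, so H_0 = Z.
  H_1: rank ker ∂_1 − rank ∂_2 = (4 − 3) − 0 = 1, and there is no ∂_2, so H_1 = Z.

H_0 ≅ Z,  H_1 ≅ Z.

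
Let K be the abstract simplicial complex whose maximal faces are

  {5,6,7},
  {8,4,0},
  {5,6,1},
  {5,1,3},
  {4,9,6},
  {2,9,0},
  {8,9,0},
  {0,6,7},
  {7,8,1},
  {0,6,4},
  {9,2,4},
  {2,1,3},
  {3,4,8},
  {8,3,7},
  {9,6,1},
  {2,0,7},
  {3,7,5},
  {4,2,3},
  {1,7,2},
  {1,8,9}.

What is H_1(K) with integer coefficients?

Order the vertices as 0 < 1 < 2 < 3 < 4 < 5 < 6 < 7 < 8 < 9. Listing each simplex with vertices in this order, K has dimension 2 with simplices:

  0-simplices (10): [0], [1], [2], [3], [4], [5], [6], [7], [8], [9]
  1-simplices (30): (30 of them)
  2-simplices (20): (20 of them)

so the chain groups are C_0 ≅ Z^10, C_1 ≅ Z^30, C_2 ≅ Z^20.

∂_1: C_1 → C_0 maps an edge to its endpoints' difference, ∂[p,q] = q − p. For instance
  ∂[3,5] = [5] − [3].
The 10×30 boundary matrix has rank 9 and Smith normal form diag(1,1,1,1,1,1,1,1,1).

∂_2: C_2 → C_1 maps a triangle to the signed sum of its edges. For instance
  ∂[0,4,6] = [4,6] − [0,6] + [0,4],
  ∂[4,6,9] = [6,9] − [4,9] + [4,6].
This gives a 30×20 integer matrix of rank 20; reducing to Smith normal form yields diagonal entries (1,1,1,1,1,1,1,1,1,1,1,1,1,1,1,1,1,1,1,2).

Reading off H_k = ker ∂_k / im ∂_{k+1}:

  H_1: rank ker ∂_1 − rank ∂_2 = (30 − 9) − 20 = 1, and ∂_2 has invariant factor 2 > 1, so H_1 = Z ⊕ Z/2Z.

H_1 = Z ⊕ Z/2Z.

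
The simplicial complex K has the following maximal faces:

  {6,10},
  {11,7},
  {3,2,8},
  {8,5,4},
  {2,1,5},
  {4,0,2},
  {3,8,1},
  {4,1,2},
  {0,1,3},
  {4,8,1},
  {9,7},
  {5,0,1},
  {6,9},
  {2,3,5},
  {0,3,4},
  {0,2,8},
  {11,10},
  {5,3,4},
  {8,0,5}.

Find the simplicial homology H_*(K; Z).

H_0 = Z^2,  H_1 = Z^3,  H_2 = Z.

Fix the vertex order 0 < 1 < 2 < 3 < 4 < 5 < 6 < 7 < 8 < 9 < 10 < 11 and write every simplex with vertices in increasing order. Then dim K = 2 and the simplices of K are:

  0-simplices (12): [0], [1], [2], [3], [4], [5], [6], [7], [8], [9], [10], [11]
  1-simplices (26): (26 of them)
  2-simplices (14): [0,1,3], [0,1,5], [0,2,4], [0,2,8], [0,3,4], [0,5,8], [1,2,4], [1,2,5], [1,3,8], [1,4,8], [2,3,5], [2,3,8], [3,4,5], [4,5,8]

giving chain groups C_0 ≅ Z^12, C_1 ≅ Z^26, C_2 ≅ Z^14.

Boundary ∂_1: C_1 → C_0 maps an edge to its endpoints' difference, ∂[p,q] = q − p. For instance
  ∂[4,8] = [8] − [4].
This gives a 12×26 integer matrix of rank 10; reducing to Smith normal form yields diagonal entries (1,1,1,1,1,1,1,1,1,1).

Boundary ∂_2: C_2 → C_1 sends each 2-simplex [p,q,r] to [q,r] − [p,r] + [p,q]. For instance
  ∂[4,5,8] = [5,8] − [4,8] + [4,5],
  ∂[1,4,8] = [4,8] − [1,8] + [1,4].
The 26×14 boundary matrix has rank 13 and Smith normal form diag(1,1,1,1,1,1,1,1,1,1,1,1,1).

Computing H_k = (kernel of ∂_k) / (image of ∂_{k+1}):

  H_0: rank C_0 − rank ∂_1 = 12 − 10 = 2, and the invariant factors of ∂_1 are all 1, so H_0 ≅ Z^2.
  H_1: rank ker ∂_1 − rank ∂_2 = (26 − 10) − 13 = 3, and the invariant factors of ∂_2 are all 1, so H_1 ≅ Z^3.
  H_2: rank ker ∂_2 − rank ∂_3 = (14 − 13) − 0 = 1, and there is no ∂_3, so H_2 ≅ Z.

(K is a triangulation of the disjoint union of the torus T^2 and the circle S^1.)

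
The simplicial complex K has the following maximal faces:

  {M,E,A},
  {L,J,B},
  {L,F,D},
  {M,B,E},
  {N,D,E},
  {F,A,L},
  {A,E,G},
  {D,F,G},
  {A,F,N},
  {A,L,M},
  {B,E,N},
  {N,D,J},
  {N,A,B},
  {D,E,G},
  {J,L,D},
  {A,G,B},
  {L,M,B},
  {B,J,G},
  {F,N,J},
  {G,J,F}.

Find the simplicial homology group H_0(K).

Fix the vertex order A < B < D < E < F < G < J < L < M < N and write every simplex with vertices in increasing order. Then dim K = 2 and the simplices of K are:

  0-simplices (10): A, B, D, E, F, G, J, L, M, N
  1-simplices (30): AB, AE, AF, AG, AL, AM, AN, BE, BG, BJ, BL, BM, BN, DE, DF, DG, DJ, DL, DN, EG, EM, EN, FG, FJ, FL, FN, GJ, JL, JN, LM
  2-simplices (20): ABG, ABN, AEG, AEM, AFL, AFN, ALM, BEM, BEN, BGJ, BJL, BLM, DEG, DEN, DFG, DFL, DJL, DJN, FGJ, FJN

so the chain groups are C_0 ≅ Z^10, C_1 ≅ Z^30, C_2 ≅ Z^20.

Boundary ∂_1: C_1 → C_0 sends each edge [p,q] (with p < q) to q − p. For instance
  ∂DE = E − D.
This gives a 10×30 integer matrix of rank 9; reducing to Smith normal form yields diagonal entries (1,1,1,1,1,1,1,1,1).

Boundary ∂_2: C_2 → C_1 acts by ∂[p,q,r] = [q,r] − [p,r] + [p,q]. For instance
  ∂AEG = EG − AG + AE,
  ∂ABN = BN − AN + AB.
As a 30×20 matrix over Z this has rank 20, with invariant factors (1,1,1,1,1,1,1,1,1,1,1,1,1,1,1,1,1,1,1,2).

Computing H_k = (kernel of ∂_k) / (image of ∂_{k+1}):

  H_0: rank C_0 − rank ∂_1 = 10 − 9 = 1, and the invariant factors of ∂_1 are all 1, so H_0 = Z.

H_0 = Z.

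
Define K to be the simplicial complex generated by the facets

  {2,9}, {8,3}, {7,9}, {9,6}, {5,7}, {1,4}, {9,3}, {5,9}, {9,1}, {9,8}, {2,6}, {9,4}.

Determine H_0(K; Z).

Fix the vertex order 1 < 2 < 3 < 4 < 5 < 6 < 7 < 8 < 9 and write every simplex with vertices in increasing order. Then dim K = 1 and the simplices of K are:

  0-simplices (9): [1], [2], [3], [4], [5], [6], [7], [8], [9]
  1-simplices (12): [1,4], [1,9], [2,6], [2,9], [3,8], [3,9], [4,9], [5,7], [5,9], [6,9], [7,9], [8,9]

Hence C_0 ≅ Z^9, C_1 ≅ Z^12.

The boundary map ∂_1: C_1 → C_0 maps an edge to its endpoints' difference, ∂[p,q] = q − p. For instance
  ∂[3,8] = [8] − [3].
The 9×12 boundary matrix has rank 8 and Smith normal form diag(1,1,1,1,1,1,1,1).

Now H_k = ker ∂_k / im ∂_{k+1}, so:

  H_0: rank C_0 − rank ∂_1 = 9 − 8 = 1, and the invariant factors of ∂_1 are all 1, so H_0 ≅ Z.

H_0 ≅ Z.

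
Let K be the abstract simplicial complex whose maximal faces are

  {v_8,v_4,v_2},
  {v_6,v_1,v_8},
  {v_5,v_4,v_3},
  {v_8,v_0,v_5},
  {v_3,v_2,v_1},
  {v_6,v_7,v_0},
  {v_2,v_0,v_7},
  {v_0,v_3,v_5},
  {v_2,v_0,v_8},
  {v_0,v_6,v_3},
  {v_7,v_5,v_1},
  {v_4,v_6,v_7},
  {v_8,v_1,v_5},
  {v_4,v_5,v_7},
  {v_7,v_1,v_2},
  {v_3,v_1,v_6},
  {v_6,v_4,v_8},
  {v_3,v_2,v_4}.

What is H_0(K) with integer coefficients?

H_0 = Z.

Take the total order v_0 < v_1 < v_2 < v_3 < v_4 < v_5 < v_6 < v_7 < v_8 on the vertex set. Then K (dimension 2) consists of the simplices:

  0-simplices (9): [v_0], [v_1], [v_2], [v_3], [v_4], [v_5], [v_6], [v_7], [v_8]
  1-simplices (27): (27 of them)
  2-simplices (18): (18 of them)

so the chain groups are C_0 ≅ Z^9, C_1 ≅ Z^27, C_2 ≅ Z^18.

Boundary ∂_1: C_1 → C_0 is given by ∂[p,q] = [q] − [p].
The 9×27 boundary matrix has rank 8 and Smith normal form diag(1,1,1,1,1,1,1,1).

The boundary map ∂_2: C_2 → C_1 sends each 2-simplex [p,q,r] to [q,r] − [p,r] + [p,q]. For instance
  ∂[v_1,v_2,v_7] = [v_2,v_7] − [v_1,v_7] + [v_1,v_2],
  ∂[v_1,v_3,v_6] = [v_3,v_6] − [v_1,v_6] + [v_1,v_3].
As a 27×18 matrix over Z this has rank 17, with invariant factors (1,1,1,1,1,1,1,1,1,1,1,1,1,1,1,1,1).

Reading off H_k = ker ∂_k / im ∂_{k+1}:

  H_0: rank C_0 − rank ∂_1 = 9 − 8 = 1, and the invariant factors of ∂_1 are all 1, so H_0 ≅ Z.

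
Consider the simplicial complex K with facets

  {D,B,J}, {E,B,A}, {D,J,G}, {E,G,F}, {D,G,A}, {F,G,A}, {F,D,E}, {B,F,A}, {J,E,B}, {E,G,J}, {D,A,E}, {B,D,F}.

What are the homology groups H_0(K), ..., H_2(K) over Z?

H_0 = Z,  H_1 = Z_2,  H_2 = 0.

Order the vertices as A < B < D < E < F < G < J. Listing each simplex with vertices in this order, K has dimension 2 with simplices:

  0-simplices (7): A, B, D, E, F, G, J
  1-simplices (18): AB, AD, AE, AF, AG, BD, BE, BF, BJ, DE, DF, DG, DJ, EF, EG, EJ, FG, GJ
  2-simplices (12): ABE, ABF, ADE, ADG, AFG, BDF, BDJ, BEJ, DEF, DGJ, EFG, EGJ

Hence C_0 ≅ Z^7, C_1 ≅ Z^18, C_2 ≅ Z^12.

The boundary map ∂_1: C_1 → C_0 sends each edge [p,q] (with p < q) to q − p.
As a 7×18 matrix over Z this has rank 6, with invariant factors (1,1,1,1,1,1).

Boundary ∂_2: C_2 → C_1 sends each 2-simplex [p,q,r] to [q,r] − [p,r] + [p,q]. For instance
  ∂ABF = BF − AF + AB,
  ∂EGJ = GJ − EJ + EG.
The 18×12 boundary matrix has rank 12 and Smith normal form diag(1,1,1,1,1,1,1,1,1,1,1,2).

From H_k ≅ ker(∂_k) / im(∂_{k+1}) we obtain:

  H_0: rank C_0 − rank ∂_1 = 7 − 6 = 1, and the invariant factors of ∂_1 are all 1, so H_0 ≅ Z.
  H_1: rank ker ∂_1 − rank ∂_2 = (18 − 6) − 12 = 0, and ∂_2 has invariant factor 2 > 1, so H_1 ≅ Z_2.
  H_2: rank ker ∂_2 − rank ∂_3 = (12 − 12) − 0 = 0, and there is no ∂_3, so H_2 ≅ 0.

(K is a triangulation of the real projective plane RP^2.)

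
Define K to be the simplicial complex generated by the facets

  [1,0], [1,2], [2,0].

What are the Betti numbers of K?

b_0 = 1, b_1 = 1.

Fix the vertex order 0 < 1 < 2 and write every simplex with vertices in increasing order. Then dim K = 1 and the simplices of K are:

  0-simplices (3): [0], [1], [2]
  1-simplices (3): [0,1], [0,2], [1,2]

Hence C_0 ≅ Z^3, C_1 ≅ Z^3.

∂_1: C_1 → C_0 is given by ∂[p,q] = [q] − [p]. For instance
  ∂[1,2] = [2] − [1].
This gives a 3×3 integer matrix of rank 2; reducing to Smith normal form yields diagonal entries (1,1).

Reading off H_k = ker ∂_k / im ∂_{k+1}:

  H_0: rank C_0 − rank ∂_1 = 3 − 2 = 1, and the invariant factors of ∂_1 are all 1, so H_0 ≅ Z.
  H_1: rank ker ∂_1 − rank ∂_2 = (3 − 2) − 0 = 1, and there is no ∂_2, so H_1 ≅ Z.

(K is a triangulation of the circle S^1.)

Hence the Betti numbers are b_0 = 1, b_1 = 1.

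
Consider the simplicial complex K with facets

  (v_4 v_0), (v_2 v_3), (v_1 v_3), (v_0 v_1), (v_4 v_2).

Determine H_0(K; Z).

Fix the vertex order v_0 < v_1 < v_2 < v_3 < v_4 and write every simplex with vertices in increasing order. Then dim K = 1 and the simplices of K are:

  0-simplices (5): [v_0], [v_1], [v_2], [v_3], [v_4]
  1-simplices (5): [v_0,v_1], [v_0,v_4], [v_1,v_3], [v_2,v_3], [v_2,v_4]

giving chain groups C_0 ≅ Z^5, C_1 ≅ Z^5.

∂_1: C_1 → C_0 is given by ∂[p,q] = [q] − [p]. For instance
  ∂[v_1,v_3] = [v_3] − [v_1].
As a 5×5 matrix over Z this has rank 4, with invariant factors (1,1,1,1).

Reading off H_k = ker ∂_k / im ∂_{k+1}:

  H_0: rank C_0 − rank ∂_1 = 5 − 4 = 1, and the invariant factors of ∂_1 are all 1, so H_0 ≅ Z.

H_0 ≅ Z.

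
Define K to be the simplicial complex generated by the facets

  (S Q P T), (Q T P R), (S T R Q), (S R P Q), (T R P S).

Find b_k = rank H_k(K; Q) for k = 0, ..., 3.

Order the vertices as P < Q < R < S < T. Listing each simplex with vertices in this order, K has dimension 3 with simplices:

  0-simplices (5): P, Q, R, S, T
  1-simplices (10): PQ, PR, PS, PT, QR, QS, QT, RS, RT, ST
  2-simplices (10): PQR, PQS, PQT, PRS, PRT, PST, QRS, QRT, QST, RST
  3-simplices (5): PQRS, PQRT, PQST, PRST, QRST

giving chain groups C_0 ≅ Z^5, C_1 ≅ Z^10, C_2 ≅ Z^10, C_3 ≅ Z^5.

Boundary ∂_1: C_1 → C_0 is given by ∂[p,q] = [q] − [p]. For instance
  ∂RT = T − R.
The 5×10 boundary matrix has rank 4 and Smith normal form diag(1,1,1,1).

Boundary ∂_2: C_2 → C_1 maps a triangle to the signed sum of its edges. For instance
  ∂PRT = RT − PT + PR,
  ∂RST = ST − RT + RS.
This gives a 10×10 integer matrix of rank 6; reducing to Smith normal form yields diagonal entries (1,1,1,1,1,1).

The boundary map ∂_3: C_3 → C_2 sends each 3-simplex σ to the alternating sum Σ_i (−1)^i (σ with its i-th vertex removed). For instance
  ∂PQRS = QRS − PRS + PQS − PQR,
  ∂QRST = RST − QST + QRT − QRS.
This gives a 10×5 integer matrix of rank 4; reducing to Smith normal form yields diagonal entries (1,1,1,1).

Computing H_k = (kernel of ∂_k) / (image of ∂_{k+1}):

  H_0: rank C_0 − rank ∂_1 = 5 − 4 = 1, and the invariant factors of ∂_1 are all 1, so H_0 = Z.
  H_1: rank ker ∂_1 − rank ∂_2 = (10 − 4) − 6 = 0, and the invariant factors of ∂_2 are all 1, so H_1 = 0.
  H_2: rank ker ∂_2 − rank ∂_3 = (10 − 6) − 4 = 0, and the invariant factors of ∂_3 are all 1, so H_2 = 0.
  H_3: rank ker ∂_3 − rank ∂_4 = (5 − 4) − 0 = 1, and there is no ∂_4, so H_3 = Z.

(K is a triangulation of the 3-sphere S^3.)

Hence the Betti numbers are b_0 = 1, b_1 = 0, b_2 = 0, b_3 = 1.

b_0 = 1, b_1 = 0, b_2 = 0, b_3 = 1.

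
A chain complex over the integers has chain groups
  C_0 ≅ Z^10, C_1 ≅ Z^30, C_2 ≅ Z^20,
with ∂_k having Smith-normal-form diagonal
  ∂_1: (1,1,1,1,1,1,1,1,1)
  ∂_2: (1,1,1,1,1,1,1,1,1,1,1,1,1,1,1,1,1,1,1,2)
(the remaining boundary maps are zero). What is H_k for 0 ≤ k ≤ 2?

H_0: b_0 = 10 − 0 − 9 = 1; torsion from ∂_1 factors > 1: none. So H_0 ≅ Z.
H_1: b_1 = 30 − 9 − 20 = 1; torsion from ∂_2 factors > 1: [2]. So H_1 ≅ Z × Z/2.
H_2: b_2 = 20 − 20 − 0 = 0; torsion from ∂_3 factors > 1: none. So H_2 ≅ 0.

H_0 ≅ Z,  H_1 ≅ Z × Z/2,  H_2 = 0.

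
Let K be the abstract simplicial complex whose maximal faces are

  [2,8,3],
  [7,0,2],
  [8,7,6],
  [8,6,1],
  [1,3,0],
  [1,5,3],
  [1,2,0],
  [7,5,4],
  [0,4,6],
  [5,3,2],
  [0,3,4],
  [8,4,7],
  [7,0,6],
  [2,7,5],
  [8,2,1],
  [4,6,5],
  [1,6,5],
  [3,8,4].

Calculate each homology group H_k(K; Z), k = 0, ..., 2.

H_0 ≅ Z,  H_1 ≅ Z ⊕ Z/2Z,  H_2 = 0.

Fix the vertex order 0 < 1 < 2 < 3 < 4 < 5 < 6 < 7 < 8 and write every simplex with vertices in increasing order. Then dim K = 2 and the simplices of K are:

  0-simplices (9): [0], [1], [2], [3], [4], [5], [6], [7], [8]
  1-simplices (27): (27 of them)
  2-simplices (18): [0,1,2], [0,1,3], [0,2,7], [0,3,4], [0,4,6], [0,6,7], [1,2,8], [1,3,5], [1,5,6], [1,6,8], [2,3,5], [2,3,8], [2,5,7], [3,4,8], [4,5,6], [4,5,7], [4,7,8], [6,7,8]

Hence C_0 ≅ Z^9, C_1 ≅ Z^27, C_2 ≅ Z^18.

The boundary map ∂_1: C_1 → C_0 is given by ∂[p,q] = [q] − [p].
The resulting 9×27 matrix has rank 8, and its Smith normal form has invariant factors (1,1,1,1,1,1,1,1).

The boundary map ∂_2: C_2 → C_1 acts by ∂[p,q,r] = [q,r] − [p,r] + [p,q]. For instance
  ∂[2,3,5] = [3,5] − [2,5] + [2,3],
  ∂[1,3,5] = [3,5] − [1,5] + [1,3].
This gives a 27×18 integer matrix of rank 18; reducing to Smith normal form yields diagonal entries (1,1,1,1,1,1,1,1,1,1,1,1,1,1,1,1,1,2).

From H_k ≅ ker(∂_k) / im(∂_{k+1}) we obtain:

  H_0: rank C_0 − rank ∂_1 = 9 − 8 = 1, and the invariant factors of ∂_1 are all 1, so H_0 = Z.
  H_1: rank ker ∂_1 − rank ∂_2 = (27 − 8) − 18 = 1, and ∂_2 has invariant factor 2 > 1, so H_1 = Z ⊕ Z/2Z.
  H_2: rank ker ∂_2 − rank ∂_3 = (18 − 18) − 0 = 0, and there is no ∂_3, so H_2 = 0.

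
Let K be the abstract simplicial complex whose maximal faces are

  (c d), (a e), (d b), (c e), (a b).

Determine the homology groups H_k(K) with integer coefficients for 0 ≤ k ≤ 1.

H_0 ≅ Z,  H_1 ≅ Z.

Fix the vertex order a < b < c < d < e and write every simplex with vertices in increasing order. Then dim K = 1 and the simplices of K are:

  0-simplices (5): a, b, c, d, e
  1-simplices (5): ab, ae, bd, cd, ce

Hence C_0 ≅ Z^5, C_1 ≅ Z^5.

Boundary ∂_1: C_1 → C_0 is given by ∂[p,q] = [q] − [p]. For instance
  ∂bd = d − b.
The 5×5 boundary matrix has rank 4 and Smith normal form diag(1,1,1,1).

From H_k ≅ ker(∂_k) / im(∂_{k+1}) we obtain:

  H_0: rank C_0 − rank ∂_1 = 5 − 4 = 1, and the invariant factors of ∂_1 are all 1, so H_0 ≅ Z.
  H_1: rank ker ∂_1 − rank ∂_2 = (5 − 4) − 0 = 1, and there is no ∂_2, so H_1 ≅ Z.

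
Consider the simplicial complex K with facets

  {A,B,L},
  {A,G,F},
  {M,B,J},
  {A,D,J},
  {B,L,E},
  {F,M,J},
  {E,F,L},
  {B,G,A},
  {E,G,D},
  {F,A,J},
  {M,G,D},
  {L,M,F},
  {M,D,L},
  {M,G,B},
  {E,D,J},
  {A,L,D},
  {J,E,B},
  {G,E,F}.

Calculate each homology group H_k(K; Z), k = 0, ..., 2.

We work with the vertex ordering A < B < D < E < F < G < J < L < M. The simplices of K, each written with vertices in increasing order, are:

  0-simplices (9): A, B, D, E, F, G, J, L, M
  1-simplices (27): AB, AD, AF, AG, AJ, AL, BE, BG, BJ, BL, BM, DE, DG, DJ, DL, DM, EF, EG, EJ, EL, FG, FJ, FL, FM, GM, JM, LM
  2-simplices (18): ABG, ABL, ADJ, ADL, AFG, AFJ, BEJ, BEL, BGM, BJM, DEG, DEJ, DGM, DLM, EFG, EFL, FJM, FLM

giving chain groups C_0 ≅ Z^9, C_1 ≅ Z^27, C_2 ≅ Z^18.

∂_1: C_1 → C_0 sends each edge [p,q] (with p < q) to q − p. For instance
  ∂FM = M − F.
As a 9×27 matrix over Z this has rank 8, with invariant factors (1,1,1,1,1,1,1,1).

∂_2: C_2 → C_1 acts by ∂[p,q,r] = [q,r] − [p,r] + [p,q]. For instance
  ∂AFG = FG − AG + AF,
  ∂DGM = GM − DM + DG.
The resulting 27×18 matrix has rank 17, and its Smith normal form has invariant factors (1,1,1,1,1,1,1,1,1,1,1,1,1,1,1,1,1).

Computing H_k = (kernel of ∂_k) / (image of ∂_{k+1}):

  H_0: rank C_0 − rank ∂_1 = 9 − 8 = 1, and the invariant factors of ∂_1 are all 1, so H_0 ≅ Z.
  H_1: rank ker ∂_1 − rank ∂_2 = (27 − 8) − 17 = 2, and the invariant factors of ∂_2 are all 1, so H_1 ≅ Z^2.
  H_2: rank ker ∂_2 − rank ∂_3 = (18 − 17) − 0 = 1, and there is no ∂_3, so H_2 ≅ Z.

As a check, the Euler characteristic is 9 − 27 + 18 = 0, which agrees with 1 − 2 + 1 = 0.

H_0 = Z,  H_1 = Z^2,  H_2 = Z.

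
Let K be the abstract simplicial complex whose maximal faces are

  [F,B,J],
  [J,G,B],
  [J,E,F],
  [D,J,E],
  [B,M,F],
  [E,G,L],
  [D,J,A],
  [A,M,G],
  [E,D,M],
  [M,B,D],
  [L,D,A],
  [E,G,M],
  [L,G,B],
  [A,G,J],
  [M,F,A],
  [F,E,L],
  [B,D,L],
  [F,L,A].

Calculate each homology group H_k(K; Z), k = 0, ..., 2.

Order the vertices as A < B < D < E < F < G < J < L < M. Listing each simplex with vertices in this order, K has dimension 2 with simplices:

  0-simplices (9): A, B, D, E, F, G, J, L, M
  1-simplices (27): AD, AF, AG, AJ, AL, AM, BD, BF, BG, BJ, BL, BM, DE, DJ, DL, DM, EF, EG, EJ, EL, EM, FJ, FL, FM, GJ, GL, GM
  2-simplices (18): ADJ, ADL, AFL, AFM, AGJ, AGM, BDL, BDM, BFJ, BFM, BGJ, BGL, DEJ, DEM, EFJ, EFL, EGL, EGM

so the chain groups are C_0 ≅ Z^9, C_1 ≅ Z^27, C_2 ≅ Z^18.

∂_1: C_1 → C_0 is given by ∂[p,q] = [q] − [p]. For instance
  ∂AJ = J − A.
The 9×27 boundary matrix has rank 8 and Smith normal form diag(1,1,1,1,1,1,1,1).

The boundary map ∂_2: C_2 → C_1 acts by ∂[p,q,r] = [q,r] − [p,r] + [p,q]. For instance
  ∂BFJ = FJ − BJ + BF,
  ∂ADJ = DJ − AJ + AD.
As a 27×18 matrix over Z this has rank 17, with invariant factors (1,1,1,1,1,1,1,1,1,1,1,1,1,1,1,1,1).

Computing H_k = (kernel of ∂_k) / (image of ∂_{k+1}):

  H_0: rank C_0 − rank ∂_1 = 9 − 8 = 1, and the invariant factors of ∂_1 are all 1, so H_0 = Z.
  H_1: rank ker ∂_1 − rank ∂_2 = (27 − 8) − 17 = 2, and the invariant factors of ∂_2 are all 1, so H_1 = Z^2.
  H_2: rank ker ∂_2 − rank ∂_3 = (18 − 17) − 0 = 1, and there is no ∂_3, so H_2 = Z.

(K is a triangulation of the torus T^2.)

H_0 = Z,  H_1 = Z^2,  H_2 = Z.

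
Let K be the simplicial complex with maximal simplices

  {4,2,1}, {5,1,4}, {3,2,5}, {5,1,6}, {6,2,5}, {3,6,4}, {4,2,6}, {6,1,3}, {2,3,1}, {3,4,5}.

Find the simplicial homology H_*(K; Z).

H_0 ≅ Z,  H_1 ≅ Z/2Z,  H_2 = 0.

Order the vertices as 1 < 2 < 3 < 4 < 5 < 6. Listing each simplex with vertices in this order, K has dimension 2 with simplices:

  0-simplices (6): [1], [2], [3], [4], [5], [6]
  1-simplices (15): [1,2], [1,3], [1,4], [1,5], [1,6], [2,3], [2,4], [2,5], [2,6], [3,4], [3,5], [3,6], [4,5], [4,6], [5,6]
  2-simplices (10): [1,2,3], [1,2,4], [1,3,6], [1,4,5], [1,5,6], [2,3,5], [2,4,6], [2,5,6], [3,4,5], [3,4,6]

Hence C_0 ≅ Z^6, C_1 ≅ Z^15, C_2 ≅ Z^10.

Boundary ∂_1: C_1 → C_0 maps an edge to its endpoints' difference, ∂[p,q] = q − p. For instance
  ∂[1,3] = [3] − [1].
This gives a 6×15 integer matrix of rank 5; reducing to Smith normal form yields diagonal entries (1,1,1,1,1).

The boundary map ∂_2: C_2 → C_1 sends each 2-simplex [p,q,r] to [q,r] − [p,r] + [p,q]. For instance
  ∂[2,4,6] = [4,6] − [2,6] + [2,4],
  ∂[1,3,6] = [3,6] − [1,6] + [1,3].
The 15×10 boundary matrix has rank 10 and Smith normal form diag(1,1,1,1,1,1,1,1,1,2).

Reading off H_k = ker ∂_k / im ∂_{k+1}:

  H_0: rank C_0 − rank ∂_1 = 6 − 5 = 1, and the invariant factors of ∂_1 are all 1, so H_0 = Z.
  H_1: rank ker ∂_1 − rank ∂_2 = (15 − 5) − 10 = 0, and ∂_2 has invariant factor 2 > 1, so H_1 = Z/2Z.
  H_2: rank ker ∂_2 − rank ∂_3 = (10 − 10) − 0 = 0, and there is no ∂_3, so H_2 = 0.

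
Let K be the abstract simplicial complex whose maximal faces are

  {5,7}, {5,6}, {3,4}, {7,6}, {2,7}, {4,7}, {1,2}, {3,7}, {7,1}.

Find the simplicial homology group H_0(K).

Fix the vertex order 1 < 2 < 3 < 4 < 5 < 6 < 7 and write every simplex with vertices in increasing order. Then dim K = 1 and the simplices of K are:

  0-simplices (7): [1], [2], [3], [4], [5], [6], [7]
  1-simplices (9): [1,2], [1,7], [2,7], [3,4], [3,7], [4,7], [5,6], [5,7], [6,7]

giving chain groups C_0 ≅ Z^7, C_1 ≅ Z^9.

Boundary ∂_1: C_1 → C_0 sends each edge [p,q] (with p < q) to q − p.
This gives a 7×9 integer matrix of rank 6; reducing to Smith normal form yields diagonal entries (1,1,1,1,1,1).

From H_k ≅ ker(∂_k) / im(∂_{k+1}) we obtain:

  H_0: rank C_0 − rank ∂_1 = 7 − 6 = 1, and the invariant factors of ∂_1 are all 1, so H_0 = Z.

H_0 ≅ Z.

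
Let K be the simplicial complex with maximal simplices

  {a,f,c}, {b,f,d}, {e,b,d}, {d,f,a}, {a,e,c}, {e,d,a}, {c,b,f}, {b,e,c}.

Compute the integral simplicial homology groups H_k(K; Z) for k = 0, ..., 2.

H_0 ≅ Z,  H_1 = 0,  H_2 ≅ Z.

Order the vertices as a < b < c < d < e < f. Listing each simplex with vertices in this order, K has dimension 2 with simplices:

  0-simplices (6): a, b, c, d, e, f
  1-simplices (12): ac, ad, ae, af, bc, bd, be, bf, ce, cf, de, df
  2-simplices (8): ace, acf, ade, adf, bce, bcf, bde, bdf

giving chain groups C_0 ≅ Z^6, C_1 ≅ Z^12, C_2 ≅ Z^8.

∂_1: C_1 → C_0 maps an edge to its endpoints' difference, ∂[p,q] = q − p. For instance
  ∂ae = e − a.
The resulting 6×12 matrix has rank 5, and its Smith normal form has invariant factors (1,1,1,1,1).

∂_2: C_2 → C_1 sends each 2-simplex [p,q,r] to [q,r] − [p,r] + [p,q]. For instance
  ∂bce = ce − be + bc,
  ∂ace = ce − ae + ac.
The 12×8 boundary matrix has rank 7 and Smith normal form diag(1,1,1,1,1,1,1).

Computing H_k = (kernel of ∂_k) / (image of ∂_{k+1}):

  H_0: rank C_0 − rank ∂_1 = 6 − 5 = 1, and the invariant factors of ∂_1 are all 1, so H_0 ≅ Z.
  H_1: rank ker ∂_1 − rank ∂_2 = (12 − 5) − 7 = 0, and the invariant factors of ∂_2 are all 1, so H_1 ≅ 0.
  H_2: rank ker ∂_2 − rank ∂_3 = (8 − 7) − 0 = 1, and there is no ∂_3, so H_2 ≅ Z.

As a check, the Euler characteristic is 6 − 12 + 8 = 2, which agrees with 1 − 0 + 1 = 2.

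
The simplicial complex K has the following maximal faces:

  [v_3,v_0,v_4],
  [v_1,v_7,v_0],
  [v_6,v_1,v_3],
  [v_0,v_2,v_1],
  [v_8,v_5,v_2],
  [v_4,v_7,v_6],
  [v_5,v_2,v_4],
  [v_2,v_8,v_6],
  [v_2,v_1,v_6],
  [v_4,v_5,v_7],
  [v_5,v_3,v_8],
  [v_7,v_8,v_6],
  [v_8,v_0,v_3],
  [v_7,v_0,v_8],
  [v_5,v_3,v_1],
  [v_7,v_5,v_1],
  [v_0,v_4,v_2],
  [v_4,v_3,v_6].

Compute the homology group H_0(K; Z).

We work with the vertex ordering v_0 < v_1 < v_2 < v_3 < v_4 < v_5 < v_6 < v_7 < v_8. The simplices of K, each written with vertices in increasing order, are:

  0-simplices (9): [v_0], [v_1], [v_2], [v_3], [v_4], [v_5], [v_6], [v_7], [v_8]
  1-simplices (27): (27 of them)
  2-simplices (18): (18 of them)

so the chain groups are C_0 ≅ Z^9, C_1 ≅ Z^27, C_2 ≅ Z^18.

∂_1: C_1 → C_0 is given by ∂[p,q] = [q] − [p]. For instance
  ∂[v_1,v_6] = [v_6] − [v_1].
As a 9×27 matrix over Z this has rank 8, with invariant factors (1,1,1,1,1,1,1,1).

∂_2: C_2 → C_1 maps a triangle to the signed sum of its edges. For instance
  ∂[v_0,v_1,v_7] = [v_1,v_7] − [v_0,v_7] + [v_0,v_1],
  ∂[v_0,v_2,v_4] = [v_2,v_4] − [v_0,v_4] + [v_0,v_2].
This gives a 27×18 integer matrix of rank 17; reducing to Smith normal form yields diagonal entries (1,1,1,1,1,1,1,1,1,1,1,1,1,1,1,1,1).

Reading off H_k = ker ∂_k / im ∂_{k+1}:

  H_0: rank C_0 − rank ∂_1 = 9 − 8 = 1, and the invariant factors of ∂_1 are all 1, so H_0 ≅ Z.

H_0 = Z.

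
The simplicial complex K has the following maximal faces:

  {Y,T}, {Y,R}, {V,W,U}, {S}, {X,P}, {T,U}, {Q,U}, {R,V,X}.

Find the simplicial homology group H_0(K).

K has 10 vertices, 11 edges, 2 triangles.
rank ∂_0 = 0, rank ∂_1 = 8 ⇒ b_0 = 10 − 0 − 8 = 2; all invariant factors of ∂_1 are 1 so no torsion. So H_0 = Z^2.

H_0 ≅ Z^2.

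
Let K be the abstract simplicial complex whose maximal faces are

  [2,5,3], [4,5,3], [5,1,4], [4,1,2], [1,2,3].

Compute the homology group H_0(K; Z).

We work with the vertex ordering 1 < 2 < 3 < 4 < 5. The simplices of K, each written with vertices in increasing order, are:

  0-simplices (5): [1], [2], [3], [4], [5]
  1-simplices (10): [1,2], [1,3], [1,4], [1,5], [2,3], [2,4], [2,5], [3,4], [3,5], [4,5]
  2-simplices (5): [1,2,3], [1,2,4], [1,4,5], [2,3,5], [3,4,5]

Hence C_0 ≅ Z^5, C_1 ≅ Z^10, C_2 ≅ Z^5.

∂_1: C_1 → C_0 sends each edge [p,q] (with p < q) to q − p. For instance
  ∂[1,2] = [2] − [1].
As a 5×10 matrix over Z this has rank 4, with invariant factors (1,1,1,1).

∂_2: C_2 → C_1 acts by ∂[p,q,r] = [q,r] − [p,r] + [p,q]. For instance
  ∂[1,4,5] = [4,5] − [1,5] + [1,4],
  ∂[1,2,3] = [2,3] − [1,3] + [1,2].
The 10×5 boundary matrix has rank 5 and Smith normal form diag(1,1,1,1,1).

Reading off H_k = ker ∂_k / im ∂_{k+1}:

  H_0: rank C_0 − rank ∂_1 = 5 − 4 = 1, and the invariant factors of ∂_1 are all 1, so H_0 ≅ Z.

(K is a triangulation of the Möbius band.)

H_0 = Z.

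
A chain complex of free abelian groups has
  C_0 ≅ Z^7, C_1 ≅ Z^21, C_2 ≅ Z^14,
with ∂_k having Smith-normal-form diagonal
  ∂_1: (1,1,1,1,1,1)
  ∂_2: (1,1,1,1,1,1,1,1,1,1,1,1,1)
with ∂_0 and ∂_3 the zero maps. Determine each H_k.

H_0: b_0 = 7 − 0 − 6 = 1; torsion from ∂_1 factors > 1: none. So H_0 = Z.
H_1: b_1 = 21 − 6 − 13 = 2; torsion from ∂_2 factors > 1: none. So H_1 = Z^2.
H_2: b_2 = 14 − 13 − 0 = 1; torsion from ∂_3 factors > 1: none. So H_2 = Z.

H_0 = Z,  H_1 = Z^2,  H_2 = Z.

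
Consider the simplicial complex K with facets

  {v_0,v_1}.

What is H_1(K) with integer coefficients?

H_1 ≅ 0.

Order the vertices as v_0 < v_1. Listing each simplex with vertices in this order, K has dimension 1 with simplices:

  0-simplices (2): [v_0], [v_1]
  1-simplices (1): [v_0,v_1]

giving chain groups C_0 ≅ Z^2, C_1 ≅ Z^1.

∂_1: C_1 → C_0 maps an edge to its endpoints' difference, ∂[p,q] = q − p. For instance
  ∂[v_0,v_1] = [v_1] − [v_0].
The resulting 2×1 matrix has rank 1, and its Smith normal form has invariant factors (1).

From H_k ≅ ker(∂_k) / im(∂_{k+1}) we obtain:

  H_1: rank ker ∂_1 − rank ∂_2 = (1 − 1) − 0 = 0, and there is no ∂_2, so H_1 = 0.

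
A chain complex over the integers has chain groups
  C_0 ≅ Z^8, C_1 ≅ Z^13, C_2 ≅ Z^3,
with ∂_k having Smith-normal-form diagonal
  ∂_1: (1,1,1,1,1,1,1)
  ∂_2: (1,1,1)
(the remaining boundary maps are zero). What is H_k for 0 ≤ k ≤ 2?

H_0 ≅ Z,  H_1 ≅ Z^3,  H_2 = 0.

H_0: b_0 = 8 − 0 − 7 = 1; torsion from ∂_1 factors > 1: none. So H_0 ≅ Z.
H_1: b_1 = 13 − 7 − 3 = 3; torsion from ∂_2 factors > 1: none. So H_1 ≅ Z^3.
H_2: b_2 = 3 − 3 − 0 = 0; torsion from ∂_3 factors > 1: none. So H_2 ≅ 0.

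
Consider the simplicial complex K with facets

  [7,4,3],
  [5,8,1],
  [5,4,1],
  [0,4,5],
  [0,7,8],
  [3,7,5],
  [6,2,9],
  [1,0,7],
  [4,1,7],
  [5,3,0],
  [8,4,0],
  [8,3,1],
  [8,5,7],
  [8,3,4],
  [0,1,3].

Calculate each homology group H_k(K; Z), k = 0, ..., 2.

H_0 ≅ Z^2,  H_1 ≅ Z^2,  H_2 ≅ Z.

We work with the vertex ordering 0 < 1 < 2 < 3 < 4 < 5 < 6 < 7 < 8 < 9. The simplices of K, each written with vertices in increasing order, are:

  0-simplices (10): [0], [1], [2], [3], [4], [5], [6], [7], [8], [9]
  1-simplices (24): (24 of them)
  2-simplices (15): [0,1,3], [0,1,7], [0,3,5], [0,4,5], [0,4,8], [0,7,8], [1,3,8], [1,4,5], [1,4,7], [1,5,8], [2,6,9], [3,4,7], [3,4,8], [3,5,7], [5,7,8]

giving chain groups C_0 ≅ Z^10, C_1 ≅ Z^24, C_2 ≅ Z^15.

The boundary map ∂_1: C_1 → C_0 is given by ∂[p,q] = [q] − [p]. For instance
  ∂[4,5] = [5] − [4].
The 10×24 boundary matrix has rank 8 and Smith normal form diag(1,1,1,1,1,1,1,1).

∂_2: C_2 → C_1 sends each 2-simplex [p,q,r] to [q,r] − [p,r] + [p,q]. For instance
  ∂[3,5,7] = [5,7] − [3,7] + [3,5],
  ∂[3,4,8] = [4,8] − [3,8] + [3,4].
This gives a 24×15 integer matrix of rank 14; reducing to Smith normal form yields diagonal entries (1,1,1,1,1,1,1,1,1,1,1,1,1,1).

Computing H_k = (kernel of ∂_k) / (image of ∂_{k+1}):

  H_0: rank C_0 − rank ∂_1 = 10 − 8 = 2, and the invariant factors of ∂_1 are all 1, so H_0 = Z^2.
  H_1: rank ker ∂_1 − rank ∂_2 = (24 − 8) − 14 = 2, and the invariant factors of ∂_2 are all 1, so H_1 = Z^2.
  H_2: rank ker ∂_2 − rank ∂_3 = (15 − 14) − 0 = 1, and there is no ∂_3, so H_2 = Z.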